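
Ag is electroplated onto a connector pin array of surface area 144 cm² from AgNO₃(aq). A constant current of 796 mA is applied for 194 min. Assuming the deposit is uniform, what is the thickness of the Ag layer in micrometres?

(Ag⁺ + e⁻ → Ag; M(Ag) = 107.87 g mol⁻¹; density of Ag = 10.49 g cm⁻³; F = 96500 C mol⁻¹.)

68.6 μm

Q = I·t = 0.7960 × 11640 = 9265 C; n(e⁻) = 0.09601 mol.
n(Ag) = n(e⁻)/1 = 0.09601 mol, so m = 0.09601 × 107.87 = 10.36 g.
Volume = m/ρ = 10.36 / 10.49 = 0.9873 cm³.
Thickness = V/A = 0.9873 / 144 = 0.00686 cm = 68.6 μm.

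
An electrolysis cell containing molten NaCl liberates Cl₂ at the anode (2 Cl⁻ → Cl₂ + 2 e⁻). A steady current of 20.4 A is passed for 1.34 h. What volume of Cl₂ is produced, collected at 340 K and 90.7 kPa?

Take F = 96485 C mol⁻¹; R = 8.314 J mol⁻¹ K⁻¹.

15.9 L

Q = I·t = 20.40 A × 4824.0 s = 98410 C.
n(e⁻) = Q/F = 98410 / 96485 = 1.020 mol.
2 electrons are transferred per Cl₂ molecule, so n(Cl₂) = 1.020 / 2 = 0.5100 mol.
V = nRT/P = (0.5100 × 8.314 × 340) / (90.7 × 10³ Pa) = 0.0159 m³ = 15.9 L.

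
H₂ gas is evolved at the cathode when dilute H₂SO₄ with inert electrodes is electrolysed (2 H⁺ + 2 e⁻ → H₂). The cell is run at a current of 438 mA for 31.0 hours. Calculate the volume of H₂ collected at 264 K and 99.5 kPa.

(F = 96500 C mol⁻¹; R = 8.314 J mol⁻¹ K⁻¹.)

5.59 L

Q = I·t = 0.4380 A × 111600 s = 48880 C.
n(e⁻) = Q/F = 48880 / 96500 = 0.5065 mol.
2 electrons are transferred per H₂ molecule, so n(H₂) = 0.5065 / 2 = 0.2533 mol.
V = nRT/P = (0.2533 × 8.314 × 264) / (99.5 × 10³ Pa) = 0.00559 m³ = 5.59 L.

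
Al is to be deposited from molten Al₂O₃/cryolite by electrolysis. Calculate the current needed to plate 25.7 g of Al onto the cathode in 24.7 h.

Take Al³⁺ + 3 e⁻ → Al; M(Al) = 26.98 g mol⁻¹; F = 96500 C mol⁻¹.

n(Al) = 25.7 / 26.98 = 0.9526 mol.
n(e⁻) = 3 × 0.9526 = 2.858 mol.
Q = n(e⁻)·F = 2.858 × 96500 = 275800 C.
I = Q/t = 275800 / 88920 s = 3.10 A.

3.10 A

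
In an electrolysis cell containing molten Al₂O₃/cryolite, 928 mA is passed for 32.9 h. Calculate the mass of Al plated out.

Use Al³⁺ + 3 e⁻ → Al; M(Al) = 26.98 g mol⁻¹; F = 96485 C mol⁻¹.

Q = I·t = 0.9280 A × 118440 s = 109900 C.
n(e⁻) = Q/F = 109900 / 96485 = 1.139 mol.
Al³⁺ + 3 e⁻ → Al, so n(Al) = n(e⁻)/3 = 0.3797 mol.
m = n·M = 0.3797 × 26.98 = 10.2 g.

10.2 g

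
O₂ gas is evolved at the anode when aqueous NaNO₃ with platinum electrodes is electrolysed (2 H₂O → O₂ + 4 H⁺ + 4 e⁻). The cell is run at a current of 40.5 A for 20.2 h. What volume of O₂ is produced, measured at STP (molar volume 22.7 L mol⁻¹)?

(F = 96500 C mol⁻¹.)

173 L

Q = I·t = 40.50 A × 72720 s = 2945000 C.
n(e⁻) = Q/F = 2945000 / 96500 = 30.52 mol.
4 electrons are transferred per O₂ molecule, so n(O₂) = 30.52 / 4 = 7.630 mol.
V = n × V_m = 7.630 × 22.7 = 173 L.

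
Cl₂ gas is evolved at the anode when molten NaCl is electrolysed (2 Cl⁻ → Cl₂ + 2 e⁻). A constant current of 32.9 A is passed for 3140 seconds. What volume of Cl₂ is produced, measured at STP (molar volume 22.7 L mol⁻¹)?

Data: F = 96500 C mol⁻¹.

Q = I·t = 32.90 A × 3140.0 s = 103300 C.
n(e⁻) = Q/F = 103300 / 96500 = 1.071 mol.
2 electrons are transferred per Cl₂ molecule, so n(Cl₂) = 1.071 / 2 = 0.5353 mol.
V = n × V_m = 0.5353 × 22.7 = 12.2 L.

12.2 L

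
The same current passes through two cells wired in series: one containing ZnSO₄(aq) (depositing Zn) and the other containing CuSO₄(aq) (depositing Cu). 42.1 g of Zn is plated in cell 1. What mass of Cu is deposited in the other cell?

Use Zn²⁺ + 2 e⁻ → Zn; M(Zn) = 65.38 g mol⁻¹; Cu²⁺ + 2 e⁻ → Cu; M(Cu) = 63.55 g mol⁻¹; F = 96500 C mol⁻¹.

n(Zn) = 42.1 / 65.38 = 0.6439 mol.
Since Zn²⁺ + 2 e⁻ → Zn, n(e⁻) passed = 2 × 0.6439 = 1.288 mol.
Cells in series carry the same charge, so the same 1.288 mol of electrons passes through cell 2.
Cu²⁺ + 2 e⁻ → Cu, so n(Cu) = 1.288 / 2 = 0.6439 mol.
m(Cu) = 0.6439 × 63.55 = 40.9 g.

40.9 g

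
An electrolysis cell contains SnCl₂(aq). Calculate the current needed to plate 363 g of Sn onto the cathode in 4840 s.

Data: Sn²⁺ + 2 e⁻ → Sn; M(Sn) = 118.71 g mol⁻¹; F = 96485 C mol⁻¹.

122 A

n(Sn) = 363 / 118.71 = 3.058 mol.
n(e⁻) = 2 × 3.058 = 6.116 mol.
Q = n(e⁻)·F = 6.116 × 96485 = 590100 C.
I = Q/t = 590100 / 4840.0 s = 122 A.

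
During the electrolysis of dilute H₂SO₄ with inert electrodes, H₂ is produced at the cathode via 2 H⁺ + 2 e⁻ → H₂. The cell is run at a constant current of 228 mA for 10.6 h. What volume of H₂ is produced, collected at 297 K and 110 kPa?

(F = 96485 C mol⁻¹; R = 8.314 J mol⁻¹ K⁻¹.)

1.01 L

Q = I·t = 0.2280 A × 38160 s = 8700 C.
n(e⁻) = Q/F = 8700 / 96485 = 0.09017 mol.
2 electrons are transferred per H₂ molecule, so n(H₂) = 0.09017 / 2 = 0.04509 mol.
V = nRT/P = (0.04509 × 8.314 × 297) / (110 × 10³ Pa) = 0.00101 m³ = 1.01 L.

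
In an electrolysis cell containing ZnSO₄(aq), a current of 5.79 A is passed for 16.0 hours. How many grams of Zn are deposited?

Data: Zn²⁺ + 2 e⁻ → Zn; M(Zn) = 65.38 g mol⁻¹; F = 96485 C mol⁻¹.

113 g

Q = I·t = 5.790 A × 57600 s = 333500 C.
n(e⁻) = Q/F = 333500 / 96485 = 3.457 mol.
Zn²⁺ + 2 e⁻ → Zn, so n(Zn) = n(e⁻)/2 = 1.728 mol.
m = n·M = 1.728 × 65.38 = 113 g.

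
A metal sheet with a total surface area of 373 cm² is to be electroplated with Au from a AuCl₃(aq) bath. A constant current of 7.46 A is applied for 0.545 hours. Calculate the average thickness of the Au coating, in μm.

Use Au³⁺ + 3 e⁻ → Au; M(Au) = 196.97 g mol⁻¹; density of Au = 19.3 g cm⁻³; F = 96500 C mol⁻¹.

Q = I·t = 7.460 × 1962.0 = 14640 C; n(e⁻) = 0.1517 mol.
n(Au) = n(e⁻)/3 = 0.05056 mol, so m = 0.05056 × 196.97 = 9.958 g.
Volume = m/ρ = 9.958 / 19.3 = 0.5160 cm³.
Thickness = V/A = 0.5160 / 373 = 0.00138 cm = 13.8 μm.

13.8 μm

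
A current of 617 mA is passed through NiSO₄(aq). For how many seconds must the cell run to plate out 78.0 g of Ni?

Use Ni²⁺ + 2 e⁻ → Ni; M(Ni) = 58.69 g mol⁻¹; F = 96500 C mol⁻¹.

4.16 × 10⁵ s

n(Ni) = m/M = 78.0 / 58.69 = 1.329 mol.
Each Ni atom requires 2 electrons, so n(e⁻) = 2 × 1.329 = 2.658 mol.
Q = n(e⁻)·F = 2.658 × 96500 = 256500 C.
t = Q/I = 256500 / 0.6170 A = 415700 s.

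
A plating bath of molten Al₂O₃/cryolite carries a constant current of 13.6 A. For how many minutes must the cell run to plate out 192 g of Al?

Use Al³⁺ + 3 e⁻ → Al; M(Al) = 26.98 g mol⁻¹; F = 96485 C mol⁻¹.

2520 min

n(Al) = m/M = 192 / 26.98 = 7.116 mol.
Each Al atom requires 3 electrons, so n(e⁻) = 3 × 7.116 = 21.35 mol.
Q = n(e⁻)·F = 21.35 × 96485 = 2060000 C.
t = Q/I = 2060000 / 13.60 A = 151500 s = 2520 min.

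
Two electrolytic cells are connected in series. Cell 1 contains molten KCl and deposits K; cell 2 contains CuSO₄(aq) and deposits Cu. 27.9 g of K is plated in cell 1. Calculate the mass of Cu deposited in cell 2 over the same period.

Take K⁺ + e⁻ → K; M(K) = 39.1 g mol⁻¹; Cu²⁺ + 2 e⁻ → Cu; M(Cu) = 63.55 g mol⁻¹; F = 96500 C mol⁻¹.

n(K) = 27.9 / 39.1 = 0.7136 mol.
Since K⁺ + e⁻ → K, n(e⁻) passed = 1 × 0.7136 = 0.7136 mol.
Cells in series carry the same charge, so the same 0.7136 mol of electrons passes through cell 2.
Cu²⁺ + 2 e⁻ → Cu, so n(Cu) = 0.7136 / 2 = 0.3568 mol.
m(Cu) = 0.3568 × 63.55 = 22.7 g.

22.7 g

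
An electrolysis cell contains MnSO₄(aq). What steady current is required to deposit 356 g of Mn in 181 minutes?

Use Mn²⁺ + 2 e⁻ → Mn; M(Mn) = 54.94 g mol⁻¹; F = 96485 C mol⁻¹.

115 A

n(Mn) = 356 / 54.94 = 6.480 mol.
n(e⁻) = 2 × 6.480 = 12.96 mol.
Q = n(e⁻)·F = 12.96 × 96485 = 1250000 C.
I = Q/t = 1250000 / 10860 s = 115 A.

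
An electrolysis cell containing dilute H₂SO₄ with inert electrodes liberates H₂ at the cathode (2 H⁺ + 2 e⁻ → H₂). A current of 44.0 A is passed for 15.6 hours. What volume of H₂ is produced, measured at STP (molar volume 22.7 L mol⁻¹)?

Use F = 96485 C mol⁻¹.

Q = I·t = 44.00 A × 56160 s = 2471000 C.
n(e⁻) = Q/F = 2471000 / 96485 = 25.61 mol.
2 electrons are transferred per H₂ molecule, so n(H₂) = 25.61 / 2 = 12.81 mol.
V = n × V_m = 12.81 × 22.7 = 291 L.

291 L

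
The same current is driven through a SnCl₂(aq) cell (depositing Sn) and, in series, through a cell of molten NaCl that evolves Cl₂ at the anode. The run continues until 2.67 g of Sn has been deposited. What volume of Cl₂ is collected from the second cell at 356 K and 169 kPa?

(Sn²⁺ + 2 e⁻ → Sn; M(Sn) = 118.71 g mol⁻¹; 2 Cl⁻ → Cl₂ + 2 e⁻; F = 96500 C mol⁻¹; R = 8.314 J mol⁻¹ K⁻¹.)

0.394 L

n(Sn) = 2.67 / 118.71 = 0.02249 mol, so n(e⁻) = 2 × 0.02249 = 0.04498 mol.
The cells are in series, so the same 0.04498 mol of electrons passes through the second cell.
2 Cl⁻ → Cl₂ + 2 e⁻ — 2 mol e⁻ per mol Cl₂, so n(Cl₂) = 0.04498/2 = 0.02249 mol.
V = nRT/P = (0.02249 × 8.314 × 356) / (169 × 10³) = 3.94 × 10⁻⁴ m³ = 0.394 L.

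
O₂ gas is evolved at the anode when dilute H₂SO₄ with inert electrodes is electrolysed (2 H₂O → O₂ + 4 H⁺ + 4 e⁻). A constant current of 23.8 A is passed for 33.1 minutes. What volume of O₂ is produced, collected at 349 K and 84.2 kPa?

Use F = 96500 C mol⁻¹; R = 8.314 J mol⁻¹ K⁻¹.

Q = I·t = 23.80 A × 1986.0 s = 47270 C.
n(e⁻) = Q/F = 47270 / 96500 = 0.4898 mol.
4 electrons are transferred per O₂ molecule, so n(O₂) = 0.4898 / 4 = 0.1225 mol.
V = nRT/P = (0.1225 × 8.314 × 349) / (84.2 × 10³ Pa) = 0.00422 m³ = 4.22 L.

4.22 L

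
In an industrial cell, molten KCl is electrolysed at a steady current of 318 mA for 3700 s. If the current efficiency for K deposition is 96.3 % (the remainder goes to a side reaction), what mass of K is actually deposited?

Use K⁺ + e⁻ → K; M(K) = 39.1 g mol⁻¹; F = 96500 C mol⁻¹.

Q = I·t = 0.3180 × 3700.0 = 1177 C.
n(e⁻) = 1177/96500 = 0.01219 mol; theoretically n(K) = 0.01219/1 = 0.01219 mol, m_theo = 0.4767 g.
At 96.3 % efficiency, m_actual = 0.963 × 0.4767 = 0.459 g.

0.459 g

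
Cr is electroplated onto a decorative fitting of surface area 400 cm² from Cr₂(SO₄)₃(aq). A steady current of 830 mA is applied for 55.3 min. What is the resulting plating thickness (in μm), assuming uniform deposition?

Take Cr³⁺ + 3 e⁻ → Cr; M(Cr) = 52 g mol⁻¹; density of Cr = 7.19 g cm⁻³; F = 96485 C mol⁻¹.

1.72 μm

Q = I·t = 0.8300 × 3318.0 = 2754 C; n(e⁻) = 0.02854 mol.
n(Cr) = n(e⁻)/3 = 0.009514 mol, so m = 0.009514 × 52 = 0.4947 g.
Volume = m/ρ = 0.4947 / 7.19 = 0.06881 cm³.
Thickness = V/A = 0.06881 / 400 = 1.72 × 10⁻⁴ cm = 1.72 μm.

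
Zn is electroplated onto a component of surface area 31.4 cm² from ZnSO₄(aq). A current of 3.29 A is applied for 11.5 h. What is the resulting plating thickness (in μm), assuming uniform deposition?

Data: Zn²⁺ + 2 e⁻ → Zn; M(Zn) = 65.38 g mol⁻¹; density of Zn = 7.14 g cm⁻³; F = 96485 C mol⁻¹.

2060 μm

Q = I·t = 3.290 × 41400 = 136200 C; n(e⁻) = 1.412 mol.
n(Zn) = n(e⁻)/2 = 0.7058 mol, so m = 0.7058 × 65.38 = 46.15 g.
Volume = m/ρ = 46.15 / 7.14 = 6.463 cm³.
Thickness = V/A = 6.463 / 31.4 = 0.206 cm = 2060 μm.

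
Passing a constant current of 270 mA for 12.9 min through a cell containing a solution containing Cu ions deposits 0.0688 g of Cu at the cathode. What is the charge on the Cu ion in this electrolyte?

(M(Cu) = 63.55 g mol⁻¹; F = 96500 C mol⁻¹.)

+2

Q = I·t = 0.2700 A × 774.00 s = 209.0 C, so n(e⁻) = 209.0/96500 = 0.002166 mol.
n(Cu) deposited = 0.0688 / 63.55 = 0.001083 mol.
Electrons per atom = n(e⁻)/n(Cu) = 0.002166 / 0.001083 = 2.00 ≈ 2, so the ion is Cu²⁺.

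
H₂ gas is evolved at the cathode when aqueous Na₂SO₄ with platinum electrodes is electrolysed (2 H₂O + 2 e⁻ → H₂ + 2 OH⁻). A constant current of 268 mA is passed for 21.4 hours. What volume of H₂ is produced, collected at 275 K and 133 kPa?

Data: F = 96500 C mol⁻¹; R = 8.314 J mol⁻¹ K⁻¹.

1.84 L

Q = I·t = 0.2680 A × 77040 s = 20650 C.
n(e⁻) = Q/F = 20650 / 96500 = 0.2140 mol.
2 electrons are transferred per H₂ molecule, so n(H₂) = 0.2140 / 2 = 0.1070 mol.
V = nRT/P = (0.1070 × 8.314 × 275) / (133 × 10³ Pa) = 0.00184 m³ = 1.84 L.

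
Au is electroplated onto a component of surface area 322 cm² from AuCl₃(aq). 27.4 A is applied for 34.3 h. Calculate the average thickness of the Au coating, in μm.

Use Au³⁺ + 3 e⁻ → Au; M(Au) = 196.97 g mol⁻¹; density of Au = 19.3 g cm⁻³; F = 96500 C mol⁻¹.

3700 μm

Q = I·t = 27.40 × 123480 = 3383000 C; n(e⁻) = 35.06 mol.
n(Au) = n(e⁻)/3 = 11.69 mol, so m = 11.69 × 196.97 = 2302 g.
Volume = m/ρ = 2302 / 19.3 = 119.3 cm³.
Thickness = V/A = 119.3 / 322 = 0.370 cm = 3700 μm.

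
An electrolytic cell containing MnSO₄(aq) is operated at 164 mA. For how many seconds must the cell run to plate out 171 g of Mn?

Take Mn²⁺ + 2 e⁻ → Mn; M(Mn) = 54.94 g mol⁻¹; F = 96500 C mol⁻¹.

n(Mn) = m/M = 171 / 54.94 = 3.112 mol.
Each Mn atom requires 2 electrons, so n(e⁻) = 2 × 3.112 = 6.225 mol.
Q = n(e⁻)·F = 6.225 × 96500 = 600700 C.
t = Q/I = 600700 / 0.1640 A = 3663000 s.

3.66 × 10⁶ s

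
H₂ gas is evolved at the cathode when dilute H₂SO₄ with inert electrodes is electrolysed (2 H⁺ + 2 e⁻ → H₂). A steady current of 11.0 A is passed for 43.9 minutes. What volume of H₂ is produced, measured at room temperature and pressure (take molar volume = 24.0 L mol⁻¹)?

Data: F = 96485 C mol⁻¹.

3.60 L

Q = I·t = 11.00 A × 2634.0 s = 28970 C.
n(e⁻) = Q/F = 28970 / 96485 = 0.3003 mol.
2 electrons are transferred per H₂ molecule, so n(H₂) = 0.3003 / 2 = 0.1501 mol.
V = n × V_m = 0.1501 × 24.0 = 3.60 L.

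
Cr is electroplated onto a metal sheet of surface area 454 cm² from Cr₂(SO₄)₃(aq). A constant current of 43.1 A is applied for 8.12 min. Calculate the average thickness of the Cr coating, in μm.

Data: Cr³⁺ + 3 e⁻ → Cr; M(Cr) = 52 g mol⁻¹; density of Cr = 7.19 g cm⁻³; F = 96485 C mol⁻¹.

11.6 μm

Q = I·t = 43.10 × 487.20 = 21000 C; n(e⁻) = 0.2176 mol.
n(Cr) = n(e⁻)/3 = 0.07254 mol, so m = 0.07254 × 52 = 3.772 g.
Volume = m/ρ = 3.772 / 7.19 = 0.5247 cm³.
Thickness = V/A = 0.5247 / 454 = 0.00116 cm = 11.6 μm.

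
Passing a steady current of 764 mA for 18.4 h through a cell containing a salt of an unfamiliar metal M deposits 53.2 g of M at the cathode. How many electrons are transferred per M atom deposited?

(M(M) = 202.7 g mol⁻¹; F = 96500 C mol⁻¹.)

Q = I·t = 0.7640 A × 66240 s = 50610 C, so n(e⁻) = 50610/96500 = 0.5244 mol.
n(M) deposited = 53.2 / 202.7 = 0.2625 mol.
Electrons per atom = n(e⁻)/n(M) = 0.5244 / 0.2625 = 2.00 ≈ 2, so the ion is M²⁺.

2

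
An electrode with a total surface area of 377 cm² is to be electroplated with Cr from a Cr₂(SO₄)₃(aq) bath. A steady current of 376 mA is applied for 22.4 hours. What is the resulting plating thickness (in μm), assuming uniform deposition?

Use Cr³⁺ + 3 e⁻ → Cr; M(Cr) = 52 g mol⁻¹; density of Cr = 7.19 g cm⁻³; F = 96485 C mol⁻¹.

20.1 μm

Q = I·t = 0.3760 × 80640 = 30320 C; n(e⁻) = 0.3143 mol.
n(Cr) = n(e⁻)/3 = 0.1048 mol, so m = 0.1048 × 52 = 5.447 g.
Volume = m/ρ = 5.447 / 7.19 = 0.7576 cm³.
Thickness = V/A = 0.7576 / 377 = 0.00201 cm = 20.1 μm.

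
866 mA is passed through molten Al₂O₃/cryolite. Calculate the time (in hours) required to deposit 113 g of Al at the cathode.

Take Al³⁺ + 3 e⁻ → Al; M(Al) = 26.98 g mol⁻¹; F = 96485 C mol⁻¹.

389 h

n(Al) = m/M = 113 / 26.98 = 4.188 mol.
Each Al atom requires 3 electrons, so n(e⁻) = 3 × 4.188 = 12.56 mol.
Q = n(e⁻)·F = 12.56 × 96485 = 1212000 C.
t = Q/I = 1212000 / 0.8660 A = 1400000 s = 389 h.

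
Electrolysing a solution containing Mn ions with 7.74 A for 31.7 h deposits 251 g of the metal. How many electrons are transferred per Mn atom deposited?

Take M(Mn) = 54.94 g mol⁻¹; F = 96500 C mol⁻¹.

2

Q = I·t = 7.740 A × 114120 s = 883300 C, so n(e⁻) = 883300/96500 = 9.153 mol.
n(Mn) deposited = 251 / 54.94 = 4.569 mol.
Electrons per atom = n(e⁻)/n(Mn) = 9.153 / 4.569 = 2.00 ≈ 2, so the ion is Mn²⁺.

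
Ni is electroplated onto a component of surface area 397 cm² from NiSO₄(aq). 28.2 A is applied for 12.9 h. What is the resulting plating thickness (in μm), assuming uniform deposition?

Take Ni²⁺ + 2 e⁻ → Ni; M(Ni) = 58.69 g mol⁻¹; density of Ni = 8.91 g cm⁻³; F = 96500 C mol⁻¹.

Q = I·t = 28.20 × 46440 = 1310000 C; n(e⁻) = 13.57 mol.
n(Ni) = n(e⁻)/2 = 6.786 mol, so m = 6.786 × 58.69 = 398.2 g.
Volume = m/ρ = 398.2 / 8.91 = 44.70 cm³.
Thickness = V/A = 44.70 / 397 = 0.113 cm = 1130 μm.

1130 μm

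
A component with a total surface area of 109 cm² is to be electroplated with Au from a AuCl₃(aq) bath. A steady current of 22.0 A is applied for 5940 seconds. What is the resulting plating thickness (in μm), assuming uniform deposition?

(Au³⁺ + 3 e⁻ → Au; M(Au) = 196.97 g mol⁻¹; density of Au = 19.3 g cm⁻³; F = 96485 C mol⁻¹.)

Q = I·t = 22.00 × 5940.0 = 130700 C; n(e⁻) = 1.354 mol.
n(Au) = n(e⁻)/3 = 0.4515 mol, so m = 0.4515 × 196.97 = 88.93 g.
Volume = m/ρ = 88.93 / 19.3 = 4.608 cm³.
Thickness = V/A = 4.608 / 109 = 0.0423 cm = 423 μm.

423 μm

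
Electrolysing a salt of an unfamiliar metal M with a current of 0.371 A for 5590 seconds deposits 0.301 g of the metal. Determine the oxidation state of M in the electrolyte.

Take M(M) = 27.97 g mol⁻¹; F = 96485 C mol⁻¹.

Q = I·t = 0.3710 A × 5590.0 s = 2074 C, so n(e⁻) = 2074/96485 = 0.02149 mol.
n(M) deposited = 0.301 / 27.97 = 0.01076 mol.
Electrons per atom = n(e⁻)/n(M) = 0.02149 / 0.01076 = 2.00 ≈ 2, so the ion is M²⁺.

+2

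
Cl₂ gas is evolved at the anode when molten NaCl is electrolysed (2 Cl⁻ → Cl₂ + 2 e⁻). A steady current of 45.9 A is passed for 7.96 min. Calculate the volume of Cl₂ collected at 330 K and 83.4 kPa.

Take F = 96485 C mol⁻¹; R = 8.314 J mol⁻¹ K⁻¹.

3.74 L

Q = I·t = 45.90 A × 477.60 s = 21920 C.
n(e⁻) = Q/F = 21920 / 96485 = 0.2272 mol.
2 electrons are transferred per Cl₂ molecule, so n(Cl₂) = 0.2272 / 2 = 0.1136 mol.
V = nRT/P = (0.1136 × 8.314 × 330) / (83.4 × 10³ Pa) = 0.00374 m³ = 3.74 L.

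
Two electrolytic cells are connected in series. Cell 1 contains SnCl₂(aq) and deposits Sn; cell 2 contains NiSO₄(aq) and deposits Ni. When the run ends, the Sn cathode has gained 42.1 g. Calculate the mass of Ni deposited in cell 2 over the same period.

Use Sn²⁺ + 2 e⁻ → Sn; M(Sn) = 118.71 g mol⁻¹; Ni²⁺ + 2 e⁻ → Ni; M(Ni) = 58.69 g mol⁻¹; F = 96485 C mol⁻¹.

n(Sn) = 42.1 / 118.71 = 0.3546 mol.
Since Sn²⁺ + 2 e⁻ → Sn, n(e⁻) passed = 2 × 0.3546 = 0.7093 mol.
Cells in series carry the same charge, so the same 0.7093 mol of electrons passes through cell 2.
Ni²⁺ + 2 e⁻ → Ni, so n(Ni) = 0.7093 / 2 = 0.3546 mol.
m(Ni) = 0.3546 × 58.69 = 20.8 g.

20.8 g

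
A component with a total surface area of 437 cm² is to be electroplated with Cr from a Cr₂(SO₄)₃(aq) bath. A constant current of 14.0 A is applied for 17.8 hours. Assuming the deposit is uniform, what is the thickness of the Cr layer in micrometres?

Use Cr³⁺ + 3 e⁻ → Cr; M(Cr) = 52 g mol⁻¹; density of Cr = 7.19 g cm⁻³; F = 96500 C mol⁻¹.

513 μm

Q = I·t = 14.00 × 64080 = 897100 C; n(e⁻) = 9.297 mol.
n(Cr) = n(e⁻)/3 = 3.099 mol, so m = 3.099 × 52 = 161.1 g.
Volume = m/ρ = 161.1 / 7.19 = 22.41 cm³.
Thickness = V/A = 22.41 / 437 = 0.0513 cm = 513 μm.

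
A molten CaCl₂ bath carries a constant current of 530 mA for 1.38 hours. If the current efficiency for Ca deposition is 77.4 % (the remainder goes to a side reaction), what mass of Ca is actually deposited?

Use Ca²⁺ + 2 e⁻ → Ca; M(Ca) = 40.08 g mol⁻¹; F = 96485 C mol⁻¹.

Q = I·t = 0.5300 × 4968.0 = 2633 C.
n(e⁻) = 2633/96485 = 0.02729 mol; theoretically n(Ca) = 0.02729/2 = 0.01364 mol, m_theo = 0.5469 g.
At 77.4 % efficiency, m_actual = 0.774 × 0.5469 = 0.423 g.

0.423 g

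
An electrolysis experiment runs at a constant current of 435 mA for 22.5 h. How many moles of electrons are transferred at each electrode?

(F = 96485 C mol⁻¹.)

Q = I·t = 0.4350 A × 81000 s = 35240 C.
n(e⁻) = Q/F = 35240 / 96485 = 0.365 mol.

0.365 mol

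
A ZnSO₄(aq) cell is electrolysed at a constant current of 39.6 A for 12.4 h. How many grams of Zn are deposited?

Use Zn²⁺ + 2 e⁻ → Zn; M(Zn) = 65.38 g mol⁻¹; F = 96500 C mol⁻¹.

Q = I·t = 39.60 A × 44640 s = 1768000 C.
n(e⁻) = Q/F = 1768000 / 96500 = 18.32 mol.
Zn²⁺ + 2 e⁻ → Zn, so n(Zn) = n(e⁻)/2 = 9.159 mol.
m = n·M = 9.159 × 65.38 = 599 g.

599 g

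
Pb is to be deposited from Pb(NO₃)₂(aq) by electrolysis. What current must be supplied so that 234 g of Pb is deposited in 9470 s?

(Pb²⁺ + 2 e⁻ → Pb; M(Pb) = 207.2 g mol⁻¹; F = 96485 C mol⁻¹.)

23.0 A

n(Pb) = 234 / 207.2 = 1.129 mol.
n(e⁻) = 2 × 1.129 = 2.259 mol.
Q = n(e⁻)·F = 2.259 × 96485 = 217900 C.
I = Q/t = 217900 / 9470.0 s = 23.0 A.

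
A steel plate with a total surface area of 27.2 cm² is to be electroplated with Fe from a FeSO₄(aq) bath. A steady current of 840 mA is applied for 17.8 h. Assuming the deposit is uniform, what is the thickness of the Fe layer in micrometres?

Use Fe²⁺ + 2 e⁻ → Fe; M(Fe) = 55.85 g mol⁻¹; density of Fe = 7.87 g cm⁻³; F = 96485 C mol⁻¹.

Q = I·t = 0.8400 × 64080 = 53830 C; n(e⁻) = 0.5579 mol.
n(Fe) = n(e⁻)/2 = 0.2789 mol, so m = 0.2789 × 55.85 = 15.58 g.
Volume = m/ρ = 15.58 / 7.87 = 1.980 cm³.
Thickness = V/A = 1.980 / 27.2 = 0.0728 cm = 728 μm.

728 μm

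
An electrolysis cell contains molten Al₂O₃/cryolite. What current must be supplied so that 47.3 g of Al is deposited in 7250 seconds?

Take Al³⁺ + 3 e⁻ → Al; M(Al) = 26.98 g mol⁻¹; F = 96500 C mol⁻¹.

70.0 A

n(Al) = 47.3 / 26.98 = 1.753 mol.
n(e⁻) = 3 × 1.753 = 5.259 mol.
Q = n(e⁻)·F = 5.259 × 96500 = 507500 C.
I = Q/t = 507500 / 7250.0 s = 70.0 A.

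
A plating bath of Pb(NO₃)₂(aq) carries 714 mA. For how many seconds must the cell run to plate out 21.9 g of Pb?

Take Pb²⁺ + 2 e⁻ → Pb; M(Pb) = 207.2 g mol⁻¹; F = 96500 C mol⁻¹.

28600 s

n(Pb) = m/M = 21.9 / 207.2 = 0.1057 mol.
Each Pb atom requires 2 electrons, so n(e⁻) = 2 × 0.1057 = 0.2114 mol.
Q = n(e⁻)·F = 0.2114 × 96500 = 20400 C.
t = Q/I = 20400 / 0.7140 A = 28570 s.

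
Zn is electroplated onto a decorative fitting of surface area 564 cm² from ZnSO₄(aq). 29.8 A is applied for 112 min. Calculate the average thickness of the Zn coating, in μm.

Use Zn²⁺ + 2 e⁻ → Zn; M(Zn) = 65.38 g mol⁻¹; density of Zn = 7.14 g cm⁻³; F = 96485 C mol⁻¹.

Q = I·t = 29.80 × 6720.0 = 200300 C; n(e⁻) = 2.076 mol.
n(Zn) = n(e⁻)/2 = 1.038 mol, so m = 1.038 × 65.38 = 67.85 g.
Volume = m/ρ = 67.85 / 7.14 = 9.503 cm³.
Thickness = V/A = 9.503 / 564 = 0.0168 cm = 168 μm.

168 μm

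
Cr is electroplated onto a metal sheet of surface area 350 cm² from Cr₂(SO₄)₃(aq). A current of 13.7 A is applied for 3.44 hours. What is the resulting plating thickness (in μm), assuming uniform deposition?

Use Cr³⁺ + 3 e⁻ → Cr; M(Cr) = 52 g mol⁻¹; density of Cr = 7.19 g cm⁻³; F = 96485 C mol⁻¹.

Q = I·t = 13.70 × 12384 = 169700 C; n(e⁻) = 1.758 mol.
n(Cr) = n(e⁻)/3 = 0.5861 mol, so m = 0.5861 × 52 = 30.48 g.
Volume = m/ρ = 30.48 / 7.19 = 4.239 cm³.
Thickness = V/A = 4.239 / 350 = 0.0121 cm = 121 μm.

121 μm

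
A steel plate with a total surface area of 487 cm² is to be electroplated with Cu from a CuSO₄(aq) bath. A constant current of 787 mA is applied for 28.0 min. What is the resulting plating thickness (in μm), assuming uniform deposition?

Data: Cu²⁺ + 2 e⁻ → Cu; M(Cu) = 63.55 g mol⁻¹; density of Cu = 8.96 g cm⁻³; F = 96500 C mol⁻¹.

0.998 μm

Q = I·t = 0.7870 × 1680.0 = 1322 C; n(e⁻) = 0.01370 mol.
n(Cu) = n(e⁻)/2 = 0.006851 mol, so m = 0.006851 × 63.55 = 0.4354 g.
Volume = m/ρ = 0.4354 / 8.96 = 0.04859 cm³.
Thickness = V/A = 0.04859 / 487 = 9.98 × 10⁻⁵ cm = 0.998 μm.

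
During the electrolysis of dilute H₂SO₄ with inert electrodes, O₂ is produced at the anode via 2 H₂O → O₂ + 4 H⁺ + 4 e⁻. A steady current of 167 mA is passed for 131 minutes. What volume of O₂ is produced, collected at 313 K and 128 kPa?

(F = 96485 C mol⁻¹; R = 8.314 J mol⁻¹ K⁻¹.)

Q = I·t = 0.1670 A × 7860.0 s = 1313 C.
n(e⁻) = Q/F = 1313 / 96485 = 0.01360 mol.
4 electrons are transferred per O₂ molecule, so n(O₂) = 0.01360 / 4 = 0.003401 mol.
V = nRT/P = (0.003401 × 8.314 × 313) / (128 × 10³ Pa) = 6.91 × 10⁻⁵ m³ = 0.0691 L.

0.0691 L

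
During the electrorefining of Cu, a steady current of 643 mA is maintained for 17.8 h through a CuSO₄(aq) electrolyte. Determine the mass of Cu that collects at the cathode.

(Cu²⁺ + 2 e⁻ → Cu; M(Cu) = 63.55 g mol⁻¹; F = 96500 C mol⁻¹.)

13.6 g

Q = I·t = 0.6430 A × 64080 s = 41200 C.
n(e⁻) = Q/F = 41200 / 96500 = 0.4270 mol.
Cu²⁺ + 2 e⁻ → Cu, so n(Cu) = n(e⁻)/2 = 0.2135 mol.
m = n·M = 0.2135 × 63.55 = 13.6 g.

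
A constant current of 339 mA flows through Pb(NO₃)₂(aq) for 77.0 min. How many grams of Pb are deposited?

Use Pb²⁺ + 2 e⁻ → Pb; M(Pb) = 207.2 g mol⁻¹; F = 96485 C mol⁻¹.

1.68 g

Q = I·t = 0.3390 A × 4620.0 s = 1566 C.
n(e⁻) = Q/F = 1566 / 96485 = 0.01623 mol.
Pb²⁺ + 2 e⁻ → Pb, so n(Pb) = n(e⁻)/2 = 0.008116 mol.
m = n·M = 0.008116 × 207.2 = 1.68 g.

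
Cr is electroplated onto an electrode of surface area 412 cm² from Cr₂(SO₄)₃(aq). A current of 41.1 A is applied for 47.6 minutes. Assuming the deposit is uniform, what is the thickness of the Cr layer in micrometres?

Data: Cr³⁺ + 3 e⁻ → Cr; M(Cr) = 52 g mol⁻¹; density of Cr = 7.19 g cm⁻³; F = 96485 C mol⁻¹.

71.2 μm

Q = I·t = 41.10 × 2856.0 = 117400 C; n(e⁻) = 1.217 mol.
n(Cr) = n(e⁻)/3 = 0.4055 mol, so m = 0.4055 × 52 = 21.09 g.
Volume = m/ρ = 21.09 / 7.19 = 2.933 cm³.
Thickness = V/A = 2.933 / 412 = 0.00712 cm = 71.2 μm.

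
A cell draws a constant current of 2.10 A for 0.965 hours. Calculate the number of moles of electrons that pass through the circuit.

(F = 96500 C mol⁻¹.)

0.0756 mol

Q = I·t = 2.100 A × 3474.0 s = 7295 C.
n(e⁻) = Q/F = 7295 / 96500 = 0.0756 mol.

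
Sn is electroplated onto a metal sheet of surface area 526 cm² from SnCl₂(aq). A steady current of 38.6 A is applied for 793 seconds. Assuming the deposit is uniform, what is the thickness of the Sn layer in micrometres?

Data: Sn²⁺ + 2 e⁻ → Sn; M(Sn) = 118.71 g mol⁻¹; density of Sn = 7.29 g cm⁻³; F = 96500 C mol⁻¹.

Q = I·t = 38.60 × 793.00 = 30610 C; n(e⁻) = 0.3172 mol.
n(Sn) = n(e⁻)/2 = 0.1586 mol, so m = 0.1586 × 118.71 = 18.83 g.
Volume = m/ρ = 18.83 / 7.29 = 2.583 cm³.
Thickness = V/A = 2.583 / 526 = 0.00491 cm = 49.1 μm.

49.1 μm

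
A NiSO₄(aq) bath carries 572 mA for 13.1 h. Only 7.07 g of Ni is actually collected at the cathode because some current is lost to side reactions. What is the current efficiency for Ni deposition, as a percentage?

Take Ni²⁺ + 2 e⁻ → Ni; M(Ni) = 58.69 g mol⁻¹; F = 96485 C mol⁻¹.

Q = I·t = 0.5720 × 47160 = 26980 C; n(e⁻) = 26980/96485 = 0.2796 mol.
Theoretical n(Ni) = n(e⁻)/2 = 0.1398 mol, i.e. m_theo = 0.1398 × 58.69 = 8.204 g.
Efficiency = m_actual / m_theo = 7.07 / 8.204 = 86.2 %.

86.2 %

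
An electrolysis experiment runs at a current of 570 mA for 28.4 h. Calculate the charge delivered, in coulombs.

58300 C

Q = I·t = 0.5700 A × 102240 s = 58300 C.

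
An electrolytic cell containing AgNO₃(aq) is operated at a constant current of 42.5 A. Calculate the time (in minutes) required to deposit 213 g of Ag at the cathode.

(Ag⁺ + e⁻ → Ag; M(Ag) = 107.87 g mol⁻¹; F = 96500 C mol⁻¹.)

n(Ag) = m/M = 213 / 107.87 = 1.975 mol.
Each Ag atom requires 1 electron, so n(e⁻) = 1 × 1.975 = 1.975 mol.
Q = n(e⁻)·F = 1.975 × 96500 = 190500 C.
t = Q/I = 190500 / 42.50 A = 4484 s = 74.7 min.

74.7 min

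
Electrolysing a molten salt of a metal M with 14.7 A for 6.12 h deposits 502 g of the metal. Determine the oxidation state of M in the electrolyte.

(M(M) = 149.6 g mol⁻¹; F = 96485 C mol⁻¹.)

+1

Q = I·t = 14.70 A × 22032 s = 323900 C, so n(e⁻) = 323900/96485 = 3.357 mol.
n(M) deposited = 502 / 149.6 = 3.356 mol.
Electrons per atom = n(e⁻)/n(M) = 3.357 / 3.356 = 1.00 ≈ 1, so the ion is M⁺.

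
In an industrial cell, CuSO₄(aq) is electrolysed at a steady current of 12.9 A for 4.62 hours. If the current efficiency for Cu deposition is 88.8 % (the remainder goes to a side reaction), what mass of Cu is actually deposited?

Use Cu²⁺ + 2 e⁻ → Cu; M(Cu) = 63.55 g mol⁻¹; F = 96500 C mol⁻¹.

62.7 g

Q = I·t = 12.90 × 16632 = 214600 C.
n(e⁻) = 214600/96500 = 2.223 mol; theoretically n(Cu) = 2.223/2 = 1.112 mol, m_theo = 70.65 g.
At 88.8 % efficiency, m_actual = 0.888 × 70.65 = 62.7 g.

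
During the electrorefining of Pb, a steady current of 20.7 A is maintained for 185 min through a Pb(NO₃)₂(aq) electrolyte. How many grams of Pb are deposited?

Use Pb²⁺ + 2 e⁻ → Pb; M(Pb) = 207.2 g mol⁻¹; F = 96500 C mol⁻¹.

247 g

Q = I·t = 20.70 A × 11100 s = 229800 C.
n(e⁻) = Q/F = 229800 / 96500 = 2.381 mol.
Pb²⁺ + 2 e⁻ → Pb, so n(Pb) = n(e⁻)/2 = 1.191 mol.
m = n·M = 1.191 × 207.2 = 247 g.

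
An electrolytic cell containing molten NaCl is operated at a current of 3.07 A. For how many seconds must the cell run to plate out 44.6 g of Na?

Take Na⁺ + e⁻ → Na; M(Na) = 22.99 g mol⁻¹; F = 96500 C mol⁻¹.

n(Na) = m/M = 44.6 / 22.99 = 1.940 mol.
Each Na atom requires 1 electron, so n(e⁻) = 1 × 1.940 = 1.940 mol.
Q = n(e⁻)·F = 1.940 × 96500 = 187200 C.
t = Q/I = 187200 / 3.070 A = 60980 s.

61000 s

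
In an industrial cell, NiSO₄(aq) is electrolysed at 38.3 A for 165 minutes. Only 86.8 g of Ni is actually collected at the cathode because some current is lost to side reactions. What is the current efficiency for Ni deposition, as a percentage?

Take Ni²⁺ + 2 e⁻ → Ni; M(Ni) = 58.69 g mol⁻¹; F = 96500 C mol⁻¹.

Q = I·t = 38.30 × 9900.0 = 379200 C; n(e⁻) = 379200/96500 = 3.929 mol.
Theoretical n(Ni) = n(e⁻)/2 = 1.965 mol, i.e. m_theo = 1.965 × 58.69 = 115.3 g.
Efficiency = m_actual / m_theo = 86.8 / 115.3 = 75.3 %.

75.3 %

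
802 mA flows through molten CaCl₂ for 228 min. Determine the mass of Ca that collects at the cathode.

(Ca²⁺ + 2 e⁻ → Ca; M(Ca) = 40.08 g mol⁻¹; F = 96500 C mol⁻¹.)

2.28 g

Q = I·t = 0.8020 A × 13680 s = 10970 C.
n(e⁻) = Q/F = 10970 / 96500 = 0.1137 mol.
Ca²⁺ + 2 e⁻ → Ca, so n(Ca) = n(e⁻)/2 = 0.05685 mol.
m = n·M = 0.05685 × 40.08 = 2.28 g.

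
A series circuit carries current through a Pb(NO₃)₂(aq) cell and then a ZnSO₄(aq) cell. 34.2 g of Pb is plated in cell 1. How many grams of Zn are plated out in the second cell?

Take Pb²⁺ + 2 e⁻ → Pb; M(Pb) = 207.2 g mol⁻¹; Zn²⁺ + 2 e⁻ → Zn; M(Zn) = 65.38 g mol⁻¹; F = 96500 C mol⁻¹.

n(Pb) = 34.2 / 207.2 = 0.1651 mol.
Since Pb²⁺ + 2 e⁻ → Pb, n(e⁻) passed = 2 × 0.1651 = 0.3301 mol.
Cells in series carry the same charge, so the same 0.3301 mol of electrons passes through cell 2.
Zn²⁺ + 2 e⁻ → Zn, so n(Zn) = 0.3301 / 2 = 0.1651 mol.
m(Zn) = 0.1651 × 65.38 = 10.8 g.

10.8 g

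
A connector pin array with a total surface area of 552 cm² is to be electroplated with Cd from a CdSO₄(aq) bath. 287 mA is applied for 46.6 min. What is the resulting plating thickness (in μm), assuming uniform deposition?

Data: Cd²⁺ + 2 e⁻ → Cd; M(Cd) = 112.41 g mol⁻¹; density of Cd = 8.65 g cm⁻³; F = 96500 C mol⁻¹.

Q = I·t = 0.2870 × 2796.0 = 802.5 C; n(e⁻) = 0.008316 mol.
n(Cd) = n(e⁻)/2 = 0.004158 mol, so m = 0.004158 × 112.41 = 0.4674 g.
Volume = m/ρ = 0.4674 / 8.65 = 0.05403 cm³.
Thickness = V/A = 0.05403 / 552 = 9.79 × 10⁻⁵ cm = 0.979 μm.

0.979 μm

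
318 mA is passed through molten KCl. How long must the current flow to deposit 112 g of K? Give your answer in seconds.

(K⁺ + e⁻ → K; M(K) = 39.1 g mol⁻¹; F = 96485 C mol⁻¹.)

8.69 × 10⁵ s

n(K) = m/M = 112 / 39.1 = 2.864 mol.
Each K atom requires 1 electron, so n(e⁻) = 1 × 2.864 = 2.864 mol.
Q = n(e⁻)·F = 2.864 × 96485 = 276400 C.
t = Q/I = 276400 / 0.3180 A = 869100 s.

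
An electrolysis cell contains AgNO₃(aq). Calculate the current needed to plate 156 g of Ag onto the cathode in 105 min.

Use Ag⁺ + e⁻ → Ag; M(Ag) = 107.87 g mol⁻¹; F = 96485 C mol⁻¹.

22.1 A

n(Ag) = 156 / 107.87 = 1.446 mol.
n(e⁻) = 1 × 1.446 = 1.446 mol.
Q = n(e⁻)·F = 1.446 × 96485 = 139500 C.
I = Q/t = 139500 / 6300.0 s = 22.1 A.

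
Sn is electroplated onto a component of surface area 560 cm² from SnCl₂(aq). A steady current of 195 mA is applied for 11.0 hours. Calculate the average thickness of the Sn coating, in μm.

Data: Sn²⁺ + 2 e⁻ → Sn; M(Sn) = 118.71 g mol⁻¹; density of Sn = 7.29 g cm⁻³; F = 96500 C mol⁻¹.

Q = I·t = 0.1950 × 39600 = 7722 C; n(e⁻) = 0.08002 mol.
n(Sn) = n(e⁻)/2 = 0.04001 mol, so m = 0.04001 × 118.71 = 4.750 g.
Volume = m/ρ = 4.750 / 7.29 = 0.6515 cm³.
Thickness = V/A = 0.6515 / 560 = 0.00116 cm = 11.6 μm.

11.6 μm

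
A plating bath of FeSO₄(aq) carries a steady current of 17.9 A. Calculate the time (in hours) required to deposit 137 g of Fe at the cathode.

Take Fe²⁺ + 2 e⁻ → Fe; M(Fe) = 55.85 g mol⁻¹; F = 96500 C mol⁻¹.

7.35 h

n(Fe) = m/M = 137 / 55.85 = 2.453 mol.
Each Fe atom requires 2 electrons, so n(e⁻) = 2 × 2.453 = 4.906 mol.
Q = n(e⁻)·F = 4.906 × 96500 = 473400 C.
t = Q/I = 473400 / 17.90 A = 26450 s = 7.35 h.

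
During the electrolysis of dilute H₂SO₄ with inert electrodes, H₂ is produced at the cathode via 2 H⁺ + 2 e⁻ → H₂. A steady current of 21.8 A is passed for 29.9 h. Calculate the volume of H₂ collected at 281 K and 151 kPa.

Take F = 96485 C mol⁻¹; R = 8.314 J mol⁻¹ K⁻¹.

Q = I·t = 21.80 A × 107640 s = 2347000 C.
n(e⁻) = Q/F = 2347000 / 96485 = 24.32 mol.
2 electrons are transferred per H₂ molecule, so n(H₂) = 24.32 / 2 = 12.16 mol.
V = nRT/P = (12.16 × 8.314 × 281) / (151 × 10³ Pa) = 0.188 m³ = 188 L.

188 L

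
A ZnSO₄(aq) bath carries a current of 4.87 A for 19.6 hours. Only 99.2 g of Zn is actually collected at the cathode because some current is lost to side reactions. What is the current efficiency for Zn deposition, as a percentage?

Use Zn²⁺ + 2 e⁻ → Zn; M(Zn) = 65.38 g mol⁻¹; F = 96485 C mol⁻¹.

Q = I·t = 4.870 × 70560 = 343600 C; n(e⁻) = 343600/96485 = 3.561 mol.
Theoretical n(Zn) = n(e⁻)/2 = 1.781 mol, i.e. m_theo = 1.781 × 65.38 = 116.4 g.
Efficiency = m_actual / m_theo = 99.2 / 116.4 = 85.2 %.

85.2 %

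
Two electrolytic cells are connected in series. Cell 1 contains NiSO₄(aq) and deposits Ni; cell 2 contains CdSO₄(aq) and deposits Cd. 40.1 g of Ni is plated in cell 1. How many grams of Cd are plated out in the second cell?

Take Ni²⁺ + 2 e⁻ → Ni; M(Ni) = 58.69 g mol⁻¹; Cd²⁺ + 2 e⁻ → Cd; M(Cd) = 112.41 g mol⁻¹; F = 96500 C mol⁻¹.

n(Ni) = 40.1 / 58.69 = 0.6833 mol.
Since Ni²⁺ + 2 e⁻ → Ni, n(e⁻) passed = 2 × 0.6833 = 1.367 mol.
Cells in series carry the same charge, so the same 1.367 mol of electrons passes through cell 2.
Cd²⁺ + 2 e⁻ → Cd, so n(Cd) = 1.367 / 2 = 0.6833 mol.
m(Cd) = 0.6833 × 112.41 = 76.8 g.

76.8 g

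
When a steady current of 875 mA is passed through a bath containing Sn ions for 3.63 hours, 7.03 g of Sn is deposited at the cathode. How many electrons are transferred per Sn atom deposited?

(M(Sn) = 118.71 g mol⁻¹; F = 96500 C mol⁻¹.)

Q = I·t = 0.8750 A × 13068 s = 11430 C, so n(e⁻) = 11430/96500 = 0.1185 mol.
n(Sn) deposited = 7.03 / 118.71 = 0.05922 mol.
Electrons per atom = n(e⁻)/n(Sn) = 0.1185 / 0.05922 = 2.00 ≈ 2, so the ion is Sn²⁺.

2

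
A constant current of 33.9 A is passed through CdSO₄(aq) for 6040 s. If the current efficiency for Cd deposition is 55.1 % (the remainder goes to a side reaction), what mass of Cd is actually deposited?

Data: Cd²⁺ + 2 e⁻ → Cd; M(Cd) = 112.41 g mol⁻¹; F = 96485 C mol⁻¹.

Q = I·t = 33.90 × 6040.0 = 204800 C.
n(e⁻) = 204800/96485 = 2.122 mol; theoretically n(Cd) = 2.122/2 = 1.061 mol, m_theo = 119.3 g.
At 55.1 % efficiency, m_actual = 0.551 × 119.3 = 65.7 g.

65.7 g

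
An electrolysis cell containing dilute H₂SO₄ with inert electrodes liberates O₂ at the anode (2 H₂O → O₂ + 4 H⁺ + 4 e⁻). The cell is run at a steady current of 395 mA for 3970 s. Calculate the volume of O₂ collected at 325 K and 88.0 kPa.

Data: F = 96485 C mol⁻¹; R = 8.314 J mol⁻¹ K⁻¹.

Q = I·t = 0.3950 A × 3970.0 s = 1568 C.
n(e⁻) = Q/F = 1568 / 96485 = 0.01625 mol.
4 electrons are transferred per O₂ molecule, so n(O₂) = 0.01625 / 4 = 0.004063 mol.
V = nRT/P = (0.004063 × 8.314 × 325) / (88.0 × 10³ Pa) = 1.25 × 10⁻⁴ m³ = 0.125 L.

0.125 L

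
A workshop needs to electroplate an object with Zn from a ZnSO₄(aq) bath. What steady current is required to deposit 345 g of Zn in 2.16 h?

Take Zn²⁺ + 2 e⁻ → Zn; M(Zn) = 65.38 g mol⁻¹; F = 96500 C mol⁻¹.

131 A

n(Zn) = 345 / 65.38 = 5.277 mol.
n(e⁻) = 2 × 5.277 = 10.55 mol.
Q = n(e⁻)·F = 10.55 × 96500 = 1018000 C.
I = Q/t = 1018000 / 7776.0 s = 131 A.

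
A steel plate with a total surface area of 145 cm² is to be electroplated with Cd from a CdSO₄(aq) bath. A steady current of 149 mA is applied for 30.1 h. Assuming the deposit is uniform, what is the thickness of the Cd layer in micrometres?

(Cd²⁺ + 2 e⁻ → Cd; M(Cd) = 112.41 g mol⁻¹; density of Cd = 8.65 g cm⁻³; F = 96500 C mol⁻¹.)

75.0 μm

Q = I·t = 0.1490 × 108360 = 16150 C; n(e⁻) = 0.1673 mol.
n(Cd) = n(e⁻)/2 = 0.08366 mol, so m = 0.08366 × 112.41 = 9.404 g.
Volume = m/ρ = 9.404 / 8.65 = 1.087 cm³.
Thickness = V/A = 1.087 / 145 = 0.00750 cm = 75.0 μm.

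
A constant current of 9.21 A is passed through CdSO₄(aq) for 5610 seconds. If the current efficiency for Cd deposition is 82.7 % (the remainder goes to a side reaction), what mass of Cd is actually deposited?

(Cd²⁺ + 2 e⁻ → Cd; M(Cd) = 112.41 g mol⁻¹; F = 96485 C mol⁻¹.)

24.9 g

Q = I·t = 9.210 × 5610.0 = 51670 C.
n(e⁻) = 51670/96485 = 0.5355 mol; theoretically n(Cd) = 0.5355/2 = 0.2678 mol, m_theo = 30.10 g.
At 82.7 % efficiency, m_actual = 0.827 × 30.10 = 24.9 g.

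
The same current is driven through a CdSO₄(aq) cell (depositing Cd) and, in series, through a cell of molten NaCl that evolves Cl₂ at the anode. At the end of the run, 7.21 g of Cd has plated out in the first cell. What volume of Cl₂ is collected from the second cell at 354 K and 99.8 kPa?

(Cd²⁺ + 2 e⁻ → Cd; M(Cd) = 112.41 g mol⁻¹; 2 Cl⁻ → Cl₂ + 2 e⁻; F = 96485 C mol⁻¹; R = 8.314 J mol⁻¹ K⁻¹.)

1.89 L

n(Cd) = 7.21 / 112.41 = 0.06414 mol, so n(e⁻) = 2 × 0.06414 = 0.1283 mol.
The cells are in series, so the same 0.1283 mol of electrons passes through the second cell.
2 Cl⁻ → Cl₂ + 2 e⁻ — 2 mol e⁻ per mol Cl₂, so n(Cl₂) = 0.1283/2 = 0.06414 mol.
V = nRT/P = (0.06414 × 8.314 × 354) / (99.8 × 10³) = 0.00189 m³ = 1.89 L.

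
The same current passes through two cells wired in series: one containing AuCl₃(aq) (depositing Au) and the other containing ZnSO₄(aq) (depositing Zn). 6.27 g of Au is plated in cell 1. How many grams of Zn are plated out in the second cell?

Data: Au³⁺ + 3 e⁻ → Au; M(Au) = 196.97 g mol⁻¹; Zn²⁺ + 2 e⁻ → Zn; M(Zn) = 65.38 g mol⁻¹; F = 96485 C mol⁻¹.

3.12 g

n(Au) = 6.27 / 196.97 = 0.03183 mol.
Since Au³⁺ + 3 e⁻ → Au, n(e⁻) passed = 3 × 0.03183 = 0.09550 mol.
Cells in series carry the same charge, so the same 0.09550 mol of electrons passes through cell 2.
Zn²⁺ + 2 e⁻ → Zn, so n(Zn) = 0.09550 / 2 = 0.04775 mol.
m(Zn) = 0.04775 × 65.38 = 3.12 g.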